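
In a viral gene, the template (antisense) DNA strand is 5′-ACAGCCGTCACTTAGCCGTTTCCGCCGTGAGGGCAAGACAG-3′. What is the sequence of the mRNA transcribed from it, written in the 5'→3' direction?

RNA polymerase reads the template 3'→5' and synthesizes mRNA 5'→3' by base-pairing (A→U, T→A, G↔C). The complement of the template is TGTCGGCAGTGAATCGGCAAAGGCGGCACTCCCGTTCTGTC; antiparallel, so 5'→3' the coding strand is CTGTCTTGCCCTCACGGCGGAAACGGCTAAGTGACGGCTGT. Replace T with U for the mRNA.

5'-CUGUCUUGCCCUCACGGCGGAAACGGCUAAGUGACGGCUGU-3'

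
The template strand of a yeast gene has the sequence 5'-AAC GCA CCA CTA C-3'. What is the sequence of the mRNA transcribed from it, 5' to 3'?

RNA polymerase reads the template 3'→5' and synthesizes mRNA 5'→3' by base-pairing (A→U, T→A, G↔C). The complement of the template is TTGCGTGGTGATG; antiparallel, so 5'→3' the coding strand is GTAGTGGTGCGTT. Replace T with U for the mRNA.

5′-GUAGUGGUGCGUU-3′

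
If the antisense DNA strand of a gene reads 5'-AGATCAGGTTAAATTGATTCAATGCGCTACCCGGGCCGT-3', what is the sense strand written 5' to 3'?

5'-ACGGCCCGGGTAGCGCATTGAATCAATTTAACCTGATCT-3'

The coding strand is complementary and antiparallel to the template: take the complement (A↔T, G↔C) and reverse.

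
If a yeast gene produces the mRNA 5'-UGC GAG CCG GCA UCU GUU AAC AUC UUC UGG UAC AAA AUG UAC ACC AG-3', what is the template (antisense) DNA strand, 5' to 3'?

5'-CTGGTGTACATTTTGTACCAGAAGATGTTAACAGATGCCGGCTCGCA-3'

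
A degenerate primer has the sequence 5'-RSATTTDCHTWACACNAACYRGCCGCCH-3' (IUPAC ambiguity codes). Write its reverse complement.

Standard pairs A↔T, G↔C; ambiguity codes pair R↔Y, W↔W, S↔S, D↔H, N↔N. Complement (YSTAAAHGDAWTGTGNTTGRYCGGCGGD), then reverse for 5'→3'.

5'-DGGCGGCYRGTTNGTGTWADGHAAATSY-3'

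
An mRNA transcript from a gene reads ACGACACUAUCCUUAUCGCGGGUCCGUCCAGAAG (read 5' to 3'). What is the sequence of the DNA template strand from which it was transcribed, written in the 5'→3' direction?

Replace U with T to get the coding DNA strand: ACGACACTATCCTTATCGCGGGTCCGTCCAGAAG. The template strand is its reverse complement (complement TGCTGTGATAGGAATAGCGCCCAGGCAGGTCTTC, then reverse).

5'-CTTCTGGACGGACCCGCGATAAGGATAGTGTCGT-3'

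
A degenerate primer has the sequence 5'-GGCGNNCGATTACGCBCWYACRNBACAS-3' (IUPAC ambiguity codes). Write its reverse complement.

5′-STGTVNYGTRWGVGCGTAATCGNNCGCC-3′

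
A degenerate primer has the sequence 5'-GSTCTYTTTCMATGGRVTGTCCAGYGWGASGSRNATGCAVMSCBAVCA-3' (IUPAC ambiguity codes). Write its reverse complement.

5'-TGBTVGSKBTGCATNYSCSTCWCRCTGGACABYCCATKGAAARAGASC-3'

Standard pairs A↔T, G↔C; ambiguity codes pair R↔Y, M↔K, W↔W, S↔S, B↔V, N↔N. Complement (CSAGARAAAGKTACCYBACAGGTCRCWCTSCSYNTACGTBKSGVTBGT), then reverse for 5'→3'.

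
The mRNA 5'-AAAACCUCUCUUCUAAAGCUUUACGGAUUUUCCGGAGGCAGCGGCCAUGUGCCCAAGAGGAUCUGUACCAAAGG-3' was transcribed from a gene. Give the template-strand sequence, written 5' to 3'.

5′-CCTTTGGTACAGATCCTCTTGGGCACATGGCCGCTGCCTCCGGAAAATCCGTAAAGCTTTAGAAGAGAGGTTTT-3′

Replace U with T to get the coding DNA strand: AAAACCTCTCTTCTAAAGCTTTACGGATTTTCCGGAGGCAGCGGCCATGTGCCCAAGAGGATCTGTACCAAAGG. The template strand is its reverse complement (complement TTTTGGAGAGAAGATTTCGAAATGCCTAAAAGGCCTCCGTCGCCGGTACACGGGTTCTCCTAGACATGGTTTCC, then reverse).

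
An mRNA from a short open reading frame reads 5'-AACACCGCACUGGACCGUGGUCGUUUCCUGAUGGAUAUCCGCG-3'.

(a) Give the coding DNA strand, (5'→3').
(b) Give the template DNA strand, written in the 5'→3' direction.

(a) 5'-AACACCGCACTGGACCGTGGTCGTTTCCTGATGGATATCCGCG-3'
(b) 5'-CGCGGATATCCATCAGGAAACGACCACGGTCCAGTGCGGTGTT-3'

(a) The coding strand matches the mRNA with U→T.
(b) The template strand is the reverse complement of the coding strand.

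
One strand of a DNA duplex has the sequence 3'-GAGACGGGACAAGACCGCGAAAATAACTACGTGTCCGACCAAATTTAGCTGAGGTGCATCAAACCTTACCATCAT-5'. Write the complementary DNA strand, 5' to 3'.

The strand is given 3'→5', so its complement runs 5'→3' in the same left-to-right order: pair each base A↔T, G↔C.

5'-CTCTGCCCTGTTCTGGCGCTTTTATTGATGCACAGGCTGGTTTAAATCGACTCCACGTAGTTTGGAATGGTAGTA-3'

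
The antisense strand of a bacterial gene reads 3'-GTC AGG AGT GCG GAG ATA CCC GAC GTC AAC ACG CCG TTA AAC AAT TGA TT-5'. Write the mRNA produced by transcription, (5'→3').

Reading the template 3'→5' as shown, RNA polymerase pairs each base (A→U, T→A, G↔C) to build mRNA 5'→3' directly.

5'-CAGUCCUCACGCCUCUAUGGGCUGCAGUUGUGCGGCAAUUUGUUAACUAA-3'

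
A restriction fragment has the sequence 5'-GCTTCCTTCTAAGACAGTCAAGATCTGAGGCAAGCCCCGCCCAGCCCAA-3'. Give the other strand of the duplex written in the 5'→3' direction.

The complement of GCTTCCTTCTAAGACAGTCAAGATCTGAGGCAAGCCCCGCCCAGCCCAA is CGAAGGAAGATTCTGTCAGTTCTAGACTCCGTTCGGGGCGGGTCGGGTT (A↔T, G↔C). DNA strands are antiparallel, so the complementary strand runs 3'→5'; reversing gives the 5'→3' form.

5'-TTGGGCTGGGCGGGGCTTGCCTCAGATCTTGACTGTCTTAGAAGGAAGC-3'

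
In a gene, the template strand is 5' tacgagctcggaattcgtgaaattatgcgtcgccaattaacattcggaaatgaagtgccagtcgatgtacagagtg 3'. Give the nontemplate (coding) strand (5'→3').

5'-CACTCTGTACATCGACTGGCACTTCATTTCCGAATGTTAATTGGCGACGCATAATTTCACGAATTCCGAGCTCGTA-3'

The coding strand is complementary and antiparallel to the template: take the complement (A↔T, G↔C) and reverse.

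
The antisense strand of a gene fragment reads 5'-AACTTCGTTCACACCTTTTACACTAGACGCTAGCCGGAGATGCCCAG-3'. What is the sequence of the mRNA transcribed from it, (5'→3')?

5'-CUGGGCAUCUCCGGCUAGCGUCUAGUGUAAAAGGUGUGAACGAAGUU-3'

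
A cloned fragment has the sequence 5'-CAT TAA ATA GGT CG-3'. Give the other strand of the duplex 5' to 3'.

Pairing A↔T and G↔C gives GTAATTTATCCAGC, running 3'→5'. Reverse for the 5'→3' convention.

5'-CGACCTATTTAATG-3'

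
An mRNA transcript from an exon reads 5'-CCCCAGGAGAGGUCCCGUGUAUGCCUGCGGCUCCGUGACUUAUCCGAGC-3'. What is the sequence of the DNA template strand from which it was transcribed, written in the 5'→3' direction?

5'-GCTCGGATAAGTCACGGAGCCGCAGGCATACACGGGACCTCTCCTGGGG-3'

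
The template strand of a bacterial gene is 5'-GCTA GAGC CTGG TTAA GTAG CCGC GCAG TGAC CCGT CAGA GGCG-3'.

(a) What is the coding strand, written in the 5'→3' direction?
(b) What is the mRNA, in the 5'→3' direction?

(a) The coding strand is the reverse complement of the template: complement CGATCTCGGACCAATTCATCGGCGCGTCACTGGGCAGTCTCCGC, then reverse.
(b) mRNA has the coding-strand sequence with T→U.

(a) 5'-CGCCTCTGACGGGTCACTGCGCGGCTACTTAACCAGGCTCTAGC-3'
(b) 5'-CGCCUCUGACGGGUCACUGCGCGGCUACUUAACCAGGCUCUAGC-3'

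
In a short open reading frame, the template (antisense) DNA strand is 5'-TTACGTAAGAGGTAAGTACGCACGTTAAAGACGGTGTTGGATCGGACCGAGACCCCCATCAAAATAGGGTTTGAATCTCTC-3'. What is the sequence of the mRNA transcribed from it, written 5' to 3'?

RNA polymerase reads the template 3'→5' and synthesizes mRNA 5'→3' by base-pairing (A→U, T→A, G↔C). The complement of the template is AATGCATTCTCCATTCATGCGTGCAATTTCTGCCACAACCTAGCCTGGCTCTGGGGGTAGTTTTATCCCAAACTTAGAGAG; antiparallel, so 5'→3' the coding strand is GAGAGATTCAAACCCTATTTTGATGGGGGTCTCGGTCCGATCCAACACCGTCTTTAACGTGCGTACTTACCTCTTACGTAA. Replace T with U for the mRNA.

5'-GAGAGAUUCAAACCCUAUUUUGAUGGGGGUCUCGGUCCGAUCCAACACCGUCUUUAACGUGCGUACUUACCUCUUACGUAA-3'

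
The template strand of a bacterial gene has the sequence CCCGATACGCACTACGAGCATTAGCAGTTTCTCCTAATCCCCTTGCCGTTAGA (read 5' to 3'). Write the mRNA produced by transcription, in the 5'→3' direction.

5'-UCUAACGGCAAGGGGAUUAGGAGAAACUGCUAAUGCUCGUAGUGCGUAUCGGG-3'

RNA polymerase reads the template 3'→5' and synthesizes mRNA 5'→3' by base-pairing (A→U, T→A, G↔C). The complement of the template is GGGCTATGCGTGATGCTCGTAATCGTCAAAGAGGATTAGGGGAACGGCAATCT; antiparallel, so 5'→3' the coding strand is TCTAACGGCAAGGGGATTAGGAGAAACTGCTAATGCTCGTAGTGCGTATCGGG. Replace T with U for the mRNA.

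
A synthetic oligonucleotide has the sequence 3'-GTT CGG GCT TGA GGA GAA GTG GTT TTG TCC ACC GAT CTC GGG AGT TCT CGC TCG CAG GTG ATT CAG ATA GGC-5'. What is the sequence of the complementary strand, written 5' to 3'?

5'-CAAGCCCGAACTCCTCTTCACCAAAACAGGTGGCTAGAGCCCTCAAGAGCGAGCGTCCACTAAGTCTATCCG-3'

The strand is given 3'→5', so its complement runs 5'→3' in the same left-to-right order: pair each base A↔T, G↔C.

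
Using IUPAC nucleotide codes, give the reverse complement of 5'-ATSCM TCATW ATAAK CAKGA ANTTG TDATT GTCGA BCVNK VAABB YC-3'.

5'-GRVVTTBMNBGVTCGACAATHACAANTTCMTGMTTATWATGAKGSAT-3'

Standard pairs A↔T, G↔C; ambiguity codes pair Y↔R, M↔K, W↔W, S↔S, B↔V, D↔H, N↔N. Complement (TASGKAGTAWTATTMGTMCTTNAACAHTAACAGCTVGBNMBTTVVRG), then reverse for 5'→3'.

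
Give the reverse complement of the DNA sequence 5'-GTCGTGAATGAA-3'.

5′-TTCATTCACGAC-3′

Complement each base (A↔T, G↔C): CAGCACTTACTT. Then reverse.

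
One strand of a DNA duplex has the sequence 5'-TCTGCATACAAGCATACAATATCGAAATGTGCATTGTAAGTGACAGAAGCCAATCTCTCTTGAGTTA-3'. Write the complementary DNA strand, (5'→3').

5'-TAACTCAAGAGAGATTGGCTTCTGTCACTTACAATGCACATTTCGATATTGTATGCTTGTATGCAGA-3'

Pairing A↔T and G↔C gives AGACGTATGTTCGTATGTTATAGCTTTACACGTAACATTCACTGTCTTCGGTTAGAGAGAACTCAAT, running 3'→5'. Reverse for the 5'→3' convention.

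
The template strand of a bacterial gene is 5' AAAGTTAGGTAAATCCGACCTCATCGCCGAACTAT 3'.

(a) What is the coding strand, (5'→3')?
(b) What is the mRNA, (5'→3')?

(a) 5'-ATAGTTCGGCGATGAGGTCGGATTTACCTAACTTT-3'
(b) 5'-AUAGUUCGGCGAUGAGGUCGGAUUUACCUAACUUU-3'

(a) The coding strand is the reverse complement of the template: complement TTTCAATCCATTTAGGCTGGAGTAGCGGCTTGATA, then reverse.
(b) mRNA has the coding-strand sequence with T→U.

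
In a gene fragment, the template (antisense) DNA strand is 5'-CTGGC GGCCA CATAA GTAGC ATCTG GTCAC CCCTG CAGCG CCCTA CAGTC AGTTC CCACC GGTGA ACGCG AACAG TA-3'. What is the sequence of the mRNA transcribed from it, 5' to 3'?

RNA polymerase reads the template 3'→5' and synthesizes mRNA 5'→3' by base-pairing (A→U, T→A, G↔C). The complement of the template is GACCGCCGGTGTATTCATCGTAGACCAGTGGGGACGTCGCGGGATGTCAGTCAAGGGTGGCCACTTGCGCTTGTCAT; antiparallel, so 5'→3' the coding strand is TACTGTTCGCGTTCACCGGTGGGAACTGACTGTAGGGCGCTGCAGGGGTGACCAGATGCTACTTATGTGGCCGCCAG. Replace T with U for the mRNA.

5'-UACUGUUCGCGUUCACCGGUGGGAACUGACUGUAGGGCGCUGCAGGGGUGACCAGAUGCUACUUAUGUGGCCGCCAG-3'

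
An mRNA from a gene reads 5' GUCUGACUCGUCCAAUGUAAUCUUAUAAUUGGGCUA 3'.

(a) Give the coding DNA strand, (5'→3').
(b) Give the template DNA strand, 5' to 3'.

(a) The coding strand matches the mRNA with U→T.
(b) The template strand is the reverse complement of the coding strand.

(a) 5'-GTCTGACTCGTCCAATGTAATCTTATAATTGGGCTA-3'
(b) 5'-TAGCCCAATTATAAGATTACATTGGACGAGTCAGAC-3'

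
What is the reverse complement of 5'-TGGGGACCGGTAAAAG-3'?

5′-CTTTTACCGGTCCCCA-3′

Complement each base (A↔T, G↔C): ACCCCTGGCCATTTTC. Then reverse.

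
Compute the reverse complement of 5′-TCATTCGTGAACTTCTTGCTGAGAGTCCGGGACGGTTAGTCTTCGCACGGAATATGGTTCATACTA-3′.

Complement each base (A↔T, G↔C): AGTAAGCACTTGAAGAACGACTCTCAGGCCCTGCCAATCAGAAGCGTGCCTTATACCAAGTATGAT. Then reverse.

5'-TAGTATGAACCATATTCCGTGCGAAGACTAACCGTCCCGGACTCTCAGCAAGAAGTTCACGAATGA-3'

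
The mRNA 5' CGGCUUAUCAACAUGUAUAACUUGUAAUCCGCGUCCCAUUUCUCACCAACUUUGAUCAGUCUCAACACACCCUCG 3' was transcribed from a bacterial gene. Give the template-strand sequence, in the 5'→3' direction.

Replace U with T to get the coding DNA strand: CGGCTTATCAACATGTATAACTTGTAATCCGCGTCCCATTTCTCACCAACTTTGATCAGTCTCAACACACCCTCG. The template strand is its reverse complement (complement GCCGAATAGTTGTACATATTGAACATTAGGCGCAGGGTAAAGAGTGGTTGAAACTAGTCAGAGTTGTGTGGGAGC, then reverse).

5'-CGAGGGTGTGTTGAGACTGATCAAAGTTGGTGAGAAATGGGACGCGGATTACAAGTTATACATGTTGATAAGCCG-3'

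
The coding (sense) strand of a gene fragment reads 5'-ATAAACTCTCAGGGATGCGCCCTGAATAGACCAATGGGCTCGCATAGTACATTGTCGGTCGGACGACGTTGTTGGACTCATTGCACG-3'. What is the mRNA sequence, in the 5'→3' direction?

mRNA has the coding-strand sequence with U in place of T.

5'-AUAAACUCUCAGGGAUGCGCCCUGAAUAGACCAAUGGGCUCGCAUAGUACAUUGUCGGUCGGACGACGUUGUUGGACUCAUUGCACG-3'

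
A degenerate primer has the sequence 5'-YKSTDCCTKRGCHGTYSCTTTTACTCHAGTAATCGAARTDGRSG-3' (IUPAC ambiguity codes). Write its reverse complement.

Standard pairs A↔T, G↔C; ambiguity codes pair R↔Y, K↔M, S↔S, D↔H. Complement (RMSAHGGAMYCGDCARSGAAAATGAGDTCATTAGCTTYAHCYSC), then reverse for 5'→3'.

5′-CSYCHAYTTCGATTACTDGAGTAAAAGSRACDGCYMAGGHASMR-3′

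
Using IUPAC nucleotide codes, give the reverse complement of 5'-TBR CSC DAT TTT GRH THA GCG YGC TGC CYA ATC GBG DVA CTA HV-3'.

5'-BDTAGTBHCVCGATTRGGCAGCRCGCTDADYCAAAATHGSGYVA-3'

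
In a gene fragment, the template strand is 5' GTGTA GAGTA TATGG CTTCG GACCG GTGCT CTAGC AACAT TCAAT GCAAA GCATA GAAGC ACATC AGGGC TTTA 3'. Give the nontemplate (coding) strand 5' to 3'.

5'-TAAAGCCCTGATGTGCTTCTATGCTTTGCATTGAATGTTGCTAGAGCACCGGTCCGAAGCCATATACTCTACAC-3'

The coding strand is complementary and antiparallel to the template: take the complement (A↔T, G↔C) and reverse.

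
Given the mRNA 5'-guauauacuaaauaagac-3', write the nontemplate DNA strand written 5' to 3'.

The coding DNA strand has the same 5'→3' sequence as the mRNA with U replaced by T.

5'-GTATATACTAAATAAGAC-3'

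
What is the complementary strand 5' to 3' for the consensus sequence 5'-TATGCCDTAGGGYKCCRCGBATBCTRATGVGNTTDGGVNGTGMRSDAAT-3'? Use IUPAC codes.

5'-ATTHSYKCACNBCCHAANCBCATYAGVATVCGYGGMRCCCTAHGGCATA-3'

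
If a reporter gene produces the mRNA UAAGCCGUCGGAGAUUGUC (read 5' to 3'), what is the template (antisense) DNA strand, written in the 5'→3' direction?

Replace U with T to get the coding DNA strand: TAAGCCGTCGGAGATTGTC. The template strand is its reverse complement (complement ATTCGGCAGCCTCTAACAG, then reverse).

5'-GACAATCTCCGACGGCTTA-3'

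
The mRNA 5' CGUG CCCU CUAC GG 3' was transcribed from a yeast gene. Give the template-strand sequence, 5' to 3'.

5′-CCGTAGAGGGCACG-3′

Replace U with T to get the coding DNA strand: CGTGCCCTCTACGG. The template strand is its reverse complement (complement GCACGGGAGATGCC, then reverse).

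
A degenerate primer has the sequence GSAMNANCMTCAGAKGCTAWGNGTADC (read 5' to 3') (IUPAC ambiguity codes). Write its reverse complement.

5'-GHTACNCWTAGCMTCTGAKGNTNKTSC-3'

Standard pairs A↔T, G↔C; ambiguity codes pair M↔K, W↔W, S↔S, D↔H, N↔N. Complement (CSTKNTNGKAGTCTMCGATWCNCATHG), then reverse for 5'→3'.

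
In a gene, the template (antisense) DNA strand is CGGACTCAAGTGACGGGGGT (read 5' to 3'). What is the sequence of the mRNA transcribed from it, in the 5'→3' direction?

5'-ACCCCCGUCACUUGAGUCCG-3'

The mRNA has the sequence of the coding strand (reverse complement of the template) with T→U. Reverse complement of CGGACTCAAGTGACGGGGGT is ACCCCCGTCACTTGAGTCCG; then T→U.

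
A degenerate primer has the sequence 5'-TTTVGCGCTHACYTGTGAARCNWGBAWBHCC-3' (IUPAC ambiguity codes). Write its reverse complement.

5'-GGDVWTVCWNGYTTCACARGTDAGCGCBAAA-3'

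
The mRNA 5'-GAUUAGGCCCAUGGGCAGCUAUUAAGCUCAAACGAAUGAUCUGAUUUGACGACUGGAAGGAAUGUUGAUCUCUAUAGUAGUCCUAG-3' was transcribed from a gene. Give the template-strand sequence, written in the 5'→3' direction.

5'-CTAGGACTACTATAGAGATCAACATTCCTTCCAGTCGTCAAATCAGATCATTCGTTTGAGCTTAATAGCTGCCCATGGGCCTAATC-3'

Replace U with T to get the coding DNA strand: GATTAGGCCCATGGGCAGCTATTAAGCTCAAACGAATGATCTGATTTGACGACTGGAAGGAATGTTGATCTCTATAGTAGTCCTAG. The template strand is its reverse complement (complement CTAATCCGGGTACCCGTCGATAATTCGAGTTTGCTTACTAGACTAAACTGCTGACCTTCCTTACAACTAGAGATATCATCAGGATC, then reverse).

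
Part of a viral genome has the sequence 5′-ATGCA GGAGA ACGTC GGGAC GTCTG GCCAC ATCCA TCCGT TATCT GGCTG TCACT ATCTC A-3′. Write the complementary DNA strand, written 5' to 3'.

Pairing A↔T and G↔C gives TACGTCCTCTTGCAGCCCTGCAGACCGGTGTAGGTAGGCAATAGACCGACAGTGATAGAGT, running 3'→5'. Reverse for the 5'→3' convention.

5'-TGAGATAGTGACAGCCAGATAACGGATGGATGTGGCCAGACGTCCCGACGTTCTCCTGCAT-3'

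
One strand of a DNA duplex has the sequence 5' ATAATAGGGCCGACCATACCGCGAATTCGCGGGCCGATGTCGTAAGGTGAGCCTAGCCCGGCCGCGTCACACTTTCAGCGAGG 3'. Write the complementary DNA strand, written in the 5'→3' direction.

5'-CCTCGCTGAAAGTGTGACGCGGCCGGGCTAGGCTCACCTTACGACATCGGCCCGCGAATTCGCGGTATGGTCGGCCCTATTAT-3'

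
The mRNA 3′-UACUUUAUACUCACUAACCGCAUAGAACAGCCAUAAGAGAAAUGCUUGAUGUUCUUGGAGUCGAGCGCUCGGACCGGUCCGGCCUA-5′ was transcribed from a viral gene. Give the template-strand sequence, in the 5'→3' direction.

5'-ATGAAATATGAGTGATTGGCGTATCTTGTCGGTATTCTCTTTACGAACTACAAGAACCTCAGCTCGCGAGCCTGGCCAGGCCGGAT-3'

Written 5'→3' the mRNA is AUCCGGCCUGGCCAGGCUCGCGAGCUGAGGUUCUUGUAGUUCGUAAAGAGAAUACCGACAAGAUACGCCAAUCACUCAUAUUUCAU, so the coding DNA strand is ATCCGGCCTGGCCAGGCTCGCGAGCTGAGGTTCTTGTAGTTCGTAAAGAGAATACCGACAAGATACGCCAATCACTCATATTTCAT. The template is its reverse complement.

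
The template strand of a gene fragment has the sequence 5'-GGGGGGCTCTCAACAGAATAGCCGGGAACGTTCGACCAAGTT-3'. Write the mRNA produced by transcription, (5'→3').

5'-AACUUGGUCGAACGUUCCCGGCUAUUCUGUUGAGAGCCCCCC-3'

The mRNA has the sequence of the coding strand (reverse complement of the template) with T→U. Reverse complement of GGGGGGCTCTCAACAGAATAGCCGGGAACGTTCGACCAAGTT is AACTTGGTCGAACGTTCCCGGCTATTCTGTTGAGAGCCCCCC; then T→U.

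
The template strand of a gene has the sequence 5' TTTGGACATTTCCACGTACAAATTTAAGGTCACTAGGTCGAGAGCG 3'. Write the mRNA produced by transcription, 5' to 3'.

The mRNA has the sequence of the coding strand (reverse complement of the template) with T→U. Reverse complement of TTTGGACATTTCCACGTACAAATTTAAGGTCACTAGGTCGAGAGCG is CGCTCTCGACCTAGTGACCTTAAATTTGTACGTGGAAATGTCCAAA; then T→U.

5'-CGCUCUCGACCUAGUGACCUUAAAUUUGUACGUGGAAAUGUCCAAA-3'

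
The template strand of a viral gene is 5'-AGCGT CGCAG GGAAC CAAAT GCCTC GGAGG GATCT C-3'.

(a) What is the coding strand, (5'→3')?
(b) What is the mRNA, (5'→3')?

(a) 5'-GAGATCCCTCCGAGGCATTTGGTTCCCTGCGACGCT-3'
(b) 5'-GAGAUCCCUCCGAGGCAUUUGGUUCCCUGCGACGCU-3'

(a) The coding strand is the reverse complement of the template: complement TCGCAGCGTCCCTTGGTTTACGGAGCCTCCCTAGAG, then reverse.
(b) mRNA has the coding-strand sequence with T→U.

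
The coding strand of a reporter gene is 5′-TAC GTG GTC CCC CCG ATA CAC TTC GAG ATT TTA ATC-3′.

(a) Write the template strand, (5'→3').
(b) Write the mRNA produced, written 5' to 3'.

(a) 5'-GATTAAAATCTCGAAGTGTATCGGGGGGACCACGTA-3'
(b) 5'-UACGUGGUCCCCCCGAUACACUUCGAGAUUUUAAUC-3'

(a) The template strand is the reverse complement of the coding strand: complement ATGCACCAGGGGGGCTATGTGAAGCTCTAAAATTAG, then reverse.
(b) mRNA matches the coding strand with T→U.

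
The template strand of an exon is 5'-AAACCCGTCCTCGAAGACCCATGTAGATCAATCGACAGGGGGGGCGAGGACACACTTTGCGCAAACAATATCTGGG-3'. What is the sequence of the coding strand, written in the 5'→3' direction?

5′-CCCAGATATTGTTTGCGCAAAGTGTGTCCTCGCCCCCCCTGTCGATTGATCTACATGGGTCTTCGAGGACGGGTTT-3′

The coding strand is complementary and antiparallel to the template: take the complement (A↔T, G↔C) and reverse.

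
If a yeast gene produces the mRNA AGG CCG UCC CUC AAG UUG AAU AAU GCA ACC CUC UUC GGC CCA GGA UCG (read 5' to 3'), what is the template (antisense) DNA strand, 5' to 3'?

5'-CGATCCTGGGCCGAAGAGGGTTGCATTATTCAACTTGAGGGACGGCCT-3'

Replace U with T to get the coding DNA strand: AGGCCGTCCCTCAAGTTGAATAATGCAACCCTCTTCGGCCCAGGATCG. The template strand is its reverse complement (complement TCCGGCAGGGAGTTCAACTTATTACGTTGGGAGAAGCCGGGTCCTAGC, then reverse).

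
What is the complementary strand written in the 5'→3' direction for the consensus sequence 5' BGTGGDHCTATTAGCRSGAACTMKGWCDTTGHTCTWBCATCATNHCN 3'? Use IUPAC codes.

5'-NGDNATGATGVWAGADCAAHGWCMKAGTTCSYGCTAATAGDHCCACV-3'

Standard pairs A↔T, G↔C; ambiguity codes pair R↔Y, M↔K, W↔W, S↔S, B↔V, D↔H, N↔N. Complement (VCACCHDGATAATCGYSCTTGAKMCWGHAACDAGAWVGTAGTANDGN), then reverse for 5'→3'.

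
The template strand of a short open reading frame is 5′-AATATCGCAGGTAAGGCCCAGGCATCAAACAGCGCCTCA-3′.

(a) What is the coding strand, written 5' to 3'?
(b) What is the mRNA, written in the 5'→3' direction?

(a) 5'-TGAGGCGCTGTTTGATGCCTGGGCCTTACCTGCGATATT-3'
(b) 5'-UGAGGCGCUGUUUGAUGCCUGGGCCUUACCUGCGAUAUU-3'

(a) The coding strand is the reverse complement of the template: complement TTATAGCGTCCATTCCGGGTCCGTAGTTTGTCGCGGAGT, then reverse.
(b) mRNA has the coding-strand sequence with T→U.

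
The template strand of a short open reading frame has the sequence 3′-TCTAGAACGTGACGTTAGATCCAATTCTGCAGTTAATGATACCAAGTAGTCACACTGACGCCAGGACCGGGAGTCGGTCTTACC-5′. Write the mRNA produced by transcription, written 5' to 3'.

Reading the template 3'→5' as shown, RNA polymerase pairs each base (A→U, T→A, G↔C) to build mRNA 5'→3' directly.

5'-AGAUCUUGCACUGCAAUCUAGGUUAAGACGUCAAUUACUAUGGUUCAUCAGUGUGACUGCGGUCCUGGCCCUCAGCCAGAAUGG-3'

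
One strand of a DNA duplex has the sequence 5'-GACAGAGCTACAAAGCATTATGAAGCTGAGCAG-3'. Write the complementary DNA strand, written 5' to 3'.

Pairing A↔T and G↔C gives CTGTCTCGATGTTTCGTAATACTTCGACTCGTC, running 3'→5'. Reverse for the 5'→3' convention.

5′-CTGCTCAGCTTCATAATGCTTTGTAGCTCTGTC-3′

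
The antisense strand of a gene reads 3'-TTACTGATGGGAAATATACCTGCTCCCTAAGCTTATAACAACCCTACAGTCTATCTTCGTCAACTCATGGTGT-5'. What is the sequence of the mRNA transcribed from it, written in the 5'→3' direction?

5'-AAUGACUACCCUUUAUAUGGACGAGGGAUUCGAAUAUUGUUGGGAUGUCAGAUAGAAGCAGUUGAGUACCACA-3'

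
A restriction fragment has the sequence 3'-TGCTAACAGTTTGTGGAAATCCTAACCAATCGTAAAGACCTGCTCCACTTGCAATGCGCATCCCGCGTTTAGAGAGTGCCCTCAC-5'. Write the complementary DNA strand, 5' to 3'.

5'-ACGATTGTCAAACACCTTTAGGATTGGTTAGCATTTCTGGACGAGGTGAACGTTACGCGTAGGGCGCAAATCTCTCACGGGAGTG-3'

The strand is given 3'→5', so its complement runs 5'→3' in the same left-to-right order: pair each base A↔T, G↔C.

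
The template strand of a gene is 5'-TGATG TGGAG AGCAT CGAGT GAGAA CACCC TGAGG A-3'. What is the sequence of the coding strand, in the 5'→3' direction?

5'-TCCTCAGGGTGTTCTCACTCGATGCTCTCCACATCA-3'

The coding strand is complementary and antiparallel to the template: take the complement (A↔T, G↔C) and reverse.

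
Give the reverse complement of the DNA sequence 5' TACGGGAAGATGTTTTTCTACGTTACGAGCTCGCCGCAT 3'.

5'-ATGCGGCGAGCTCGTAACGTAGAAAAACATCTTCCCGTA-3'

Complement each base (A↔T, G↔C): ATGCCCTTCTACAAAAAGATGCAATGCTCGAGCGGCGTA. Then reverse.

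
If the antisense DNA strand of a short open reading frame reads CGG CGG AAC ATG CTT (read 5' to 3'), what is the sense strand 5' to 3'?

The coding strand is complementary and antiparallel to the template: take the complement (A↔T, G↔C) and reverse.

5′-AAGCATGTTCCGCCG-3′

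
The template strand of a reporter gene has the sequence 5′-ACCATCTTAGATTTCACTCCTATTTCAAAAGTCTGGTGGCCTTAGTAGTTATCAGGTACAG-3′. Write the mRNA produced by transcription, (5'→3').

5'-CUGUACCUGAUAACUACUAAGGCCACCAGACUUUUGAAAUAGGAGUGAAAUCUAAGAUGGU-3'

RNA polymerase reads the template 3'→5' and synthesizes mRNA 5'→3' by base-pairing (A→U, T→A, G↔C). The complement of the template is TGGTAGAATCTAAAGTGAGGATAAAGTTTTCAGACCACCGGAATCATCAATAGTCCATGTC; antiparallel, so 5'→3' the coding strand is CTGTACCTGATAACTACTAAGGCCACCAGACTTTTGAAATAGGAGTGAAATCTAAGATGGT. Replace T with U for the mRNA.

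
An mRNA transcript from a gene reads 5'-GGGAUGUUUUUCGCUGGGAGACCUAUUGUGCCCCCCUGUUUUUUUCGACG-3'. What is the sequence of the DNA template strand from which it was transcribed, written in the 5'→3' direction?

Replace U with T to get the coding DNA strand: GGGATGTTTTTCGCTGGGAGACCTATTGTGCCCCCCTGTTTTTTTCGACG. The template strand is its reverse complement (complement CCCTACAAAAAGCGACCCTCTGGATAACACGGGGGGACAAAAAAAGCTGC, then reverse).

5'-CGTCGAAAAAAACAGGGGGGCACAATAGGTCTCCCAGCGAAAAACATCCC-3'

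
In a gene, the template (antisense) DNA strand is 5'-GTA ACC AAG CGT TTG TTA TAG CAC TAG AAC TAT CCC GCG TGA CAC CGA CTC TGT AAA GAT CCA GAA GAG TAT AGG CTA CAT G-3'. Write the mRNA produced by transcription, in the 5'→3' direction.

5′-CAUGUAGCCUAUACUCUUCUGGAUCUUUACAGAGUCGGUGUCACGCGGGAUAGUUCUAGUGCUAUAACAAACGCUUGGUUAC-3′

The mRNA has the sequence of the coding strand (reverse complement of the template) with T→U. Reverse complement of GTAACCAAGCGTTTGTTATAGCACTAGAACTATCCCGCGTGACACCGACTCTGTAAAGATCCAGAAGAGTATAGGCTACATG is CATGTAGCCTATACTCTTCTGGATCTTTACAGAGTCGGTGTCACGCGGGATAGTTCTAGTGCTATAACAAACGCTTGGTTAC; then T→U.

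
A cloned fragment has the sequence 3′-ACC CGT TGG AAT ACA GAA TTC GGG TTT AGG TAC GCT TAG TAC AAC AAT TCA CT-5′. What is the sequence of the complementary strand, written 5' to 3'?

5'-TGGGCAACCTTATGTCTTAAGCCCAAATCCATGCGAATCATGTTGTTAAGTGA-3'

The strand is given 3'→5', so its complement runs 5'→3' in the same left-to-right order: pair each base A↔T, G↔C.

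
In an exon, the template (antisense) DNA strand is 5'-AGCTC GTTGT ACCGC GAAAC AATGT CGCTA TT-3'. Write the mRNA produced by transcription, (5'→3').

5'-AAUAGCGACAUUGUUUCGCGGUACAACGAGCU-3'

RNA polymerase reads the template 3'→5' and synthesizes mRNA 5'→3' by base-pairing (A→U, T→A, G↔C). The complement of the template is TCGAGCAACATGGCGCTTTGTTACAGCGATAA; antiparallel, so 5'→3' the coding strand is AATAGCGACATTGTTTCGCGGTACAACGAGCT. Replace T with U for the mRNA.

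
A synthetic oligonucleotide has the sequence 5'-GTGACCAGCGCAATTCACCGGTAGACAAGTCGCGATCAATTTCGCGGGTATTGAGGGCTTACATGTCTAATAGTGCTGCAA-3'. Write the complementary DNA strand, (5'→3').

5'-TTGCAGCACTATTAGACATGTAAGCCCTCAATACCCGCGAAATTGATCGCGACTTGTCTACCGGTGAATTGCGCTGGTCAC-3'

The complement of GTGACCAGCGCAATTCACCGGTAGACAAGTCGCGATCAATTTCGCGGGTATTGAGGGCTTACATGTCTAATAGTGCTGCAA is CACTGGTCGCGTTAAGTGGCCATCTGTTCAGCGCTAGTTAAAGCGCCCATAACTCCCGAATGTACAGATTATCACGACGTT (A↔T, G↔C). DNA strands are antiparallel, so the complementary strand runs 3'→5'; reversing gives the 5'→3' form.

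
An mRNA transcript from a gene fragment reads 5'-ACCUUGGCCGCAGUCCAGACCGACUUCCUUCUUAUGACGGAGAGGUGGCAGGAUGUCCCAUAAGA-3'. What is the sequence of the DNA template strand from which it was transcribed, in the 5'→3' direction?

Replace U with T to get the coding DNA strand: ACCTTGGCCGCAGTCCAGACCGACTTCCTTCTTATGACGGAGAGGTGGCAGGATGTCCCATAAGA. The template strand is its reverse complement (complement TGGAACCGGCGTCAGGTCTGGCTGAAGGAAGAATACTGCCTCTCCACCGTCCTACAGGGTATTCT, then reverse).

5'-TCTTATGGGACATCCTGCCACCTCTCCGTCATAAGAAGGAAGTCGGTCTGGACTGCGGCCAAGGT-3'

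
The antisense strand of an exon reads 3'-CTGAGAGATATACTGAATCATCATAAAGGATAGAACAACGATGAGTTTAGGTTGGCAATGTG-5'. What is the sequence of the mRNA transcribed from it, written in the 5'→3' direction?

5'-GACUCUCUAUAUGACUUAGUAGUAUUUCCUAUCUUGUUGCUACUCAAAUCCAACCGUUACAC-3'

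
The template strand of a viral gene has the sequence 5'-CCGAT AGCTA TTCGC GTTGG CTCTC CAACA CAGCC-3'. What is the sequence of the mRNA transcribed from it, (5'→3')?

The mRNA has the sequence of the coding strand (reverse complement of the template) with T→U. Reverse complement of CCGATAGCTATTCGCGTTGGCTCTCCAACACAGCC is GGCTGTGTTGGAGAGCCAACGCGAATAGCTATCGG; then T→U.

5'-GGCUGUGUUGGAGAGCCAACGCGAAUAGCUAUCGG-3'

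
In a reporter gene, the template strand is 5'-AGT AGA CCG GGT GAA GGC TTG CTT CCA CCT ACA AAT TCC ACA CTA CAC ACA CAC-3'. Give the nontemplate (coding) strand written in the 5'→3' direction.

5'-GTGTGTGTGTAGTGTGGAATTTGTAGGTGGAAGCAAGCCTTCACCCGGTCTACT-3'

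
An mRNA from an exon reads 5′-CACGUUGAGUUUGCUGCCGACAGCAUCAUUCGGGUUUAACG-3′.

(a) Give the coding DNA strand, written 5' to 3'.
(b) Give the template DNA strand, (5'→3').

(a) 5'-CACGTTGAGTTTGCTGCCGACAGCATCATTCGGGTTTAACG-3'
(b) 5'-CGTTAAACCCGAATGATGCTGTCGGCAGCAAACTCAACGTG-3'

(a) The coding strand matches the mRNA with U→T.
(b) The template strand is the reverse complement of the coding strand.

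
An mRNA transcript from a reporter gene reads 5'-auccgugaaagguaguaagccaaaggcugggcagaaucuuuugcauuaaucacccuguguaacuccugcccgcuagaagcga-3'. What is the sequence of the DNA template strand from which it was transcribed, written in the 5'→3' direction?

Replace U with T to get the coding DNA strand: ATCCGTGAAAGGTAGTAAGCCAAAGGCTGGGCAGAATCTTTTGCATTAATCACCCTGTGTAACTCCTGCCCGCTAGAAGCGA. The template strand is its reverse complement (complement TAGGCACTTTCCATCATTCGGTTTCCGACCCGTCTTAGAAAACGTAATTAGTGGGACACATTGAGGACGGGCGATCTTCGCT, then reverse).

5′-TCGCTTCTAGCGGGCAGGAGTTACACAGGGTGATTAATGCAAAAGATTCTGCCCAGCCTTTGGCTTACTACCTTTCACGGAT-3′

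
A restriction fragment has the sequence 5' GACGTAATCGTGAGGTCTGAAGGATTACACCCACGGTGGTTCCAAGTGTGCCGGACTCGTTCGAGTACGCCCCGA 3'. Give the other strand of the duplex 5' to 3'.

5′-TCGGGGCGTACTCGAACGAGTCCGGCACACTTGGAACCACCGTGGGTGTAATCCTTCAGACCTCACGATTACGTC-3′

Pairing A↔T and G↔C gives CTGCATTAGCACTCCAGACTTCCTAATGTGGGTGCCACCAAGGTTCACACGGCCTGAGCAAGCTCATGCGGGGCT, running 3'→5'. Reverse for the 5'→3' convention.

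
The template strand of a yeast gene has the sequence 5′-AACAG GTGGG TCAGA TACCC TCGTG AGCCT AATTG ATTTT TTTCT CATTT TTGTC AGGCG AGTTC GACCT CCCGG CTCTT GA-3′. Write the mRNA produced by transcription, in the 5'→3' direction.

RNA polymerase reads the template 3'→5' and synthesizes mRNA 5'→3' by base-pairing (A→U, T→A, G↔C). The complement of the template is TTGTCCACCCAGTCTATGGGAGCACTCGGATTAACTAAAAAAAGAGTAAAAACAGTCCGCTCAAGCTGGAGGGCCGAGAACT; antiparallel, so 5'→3' the coding strand is TCAAGAGCCGGGAGGTCGAACTCGCCTGACAAAAATGAGAAAAAAATCAATTAGGCTCACGAGGGTATCTGACCCACCTGTT. Replace T with U for the mRNA.

5'-UCAAGAGCCGGGAGGUCGAACUCGCCUGACAAAAAUGAGAAAAAAAUCAAUUAGGCUCACGAGGGUAUCUGACCCACCUGUU-3'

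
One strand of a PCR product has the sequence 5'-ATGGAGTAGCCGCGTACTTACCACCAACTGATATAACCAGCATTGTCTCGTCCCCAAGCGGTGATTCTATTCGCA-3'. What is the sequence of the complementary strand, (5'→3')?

Pairing A↔T and G↔C gives TACCTCATCGGCGCATGAATGGTGGTTGACTATATTGGTCGTAACAGAGCAGGGGTTCGCCACTAAGATAAGCGT, running 3'→5'. Reverse for the 5'→3' convention.

5'-TGCGAATAGAATCACCGCTTGGGGACGAGACAATGCTGGTTATATCAGTTGGTGGTAAGTACGCGGCTACTCCAT-3'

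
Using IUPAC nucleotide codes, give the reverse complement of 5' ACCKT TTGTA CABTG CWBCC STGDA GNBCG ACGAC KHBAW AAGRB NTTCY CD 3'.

5′-HGRGAANVYCTTWTVDMGTCGTCGVNCTHCASGGVWGCAVTGTACAAAMGGT-3′

Standard pairs A↔T, G↔C; ambiguity codes pair R↔Y, K↔M, W↔W, S↔S, B↔V, D↔H, N↔N. Complement (TGGMAAACATGTVACGWVGGSACHTCNVGCTGCTGMDVTWTTCYVNAAGRGH), then reverse for 5'→3'.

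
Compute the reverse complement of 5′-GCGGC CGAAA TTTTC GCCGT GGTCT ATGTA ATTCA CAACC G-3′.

Reading the sequence 3'→5' and pairing each base (A↔T, G↔C) gives the reverse complement directly.

5'-CGGTTGTGAATTACATAGACCACGGCGAAAATTTCGGCCGC-3'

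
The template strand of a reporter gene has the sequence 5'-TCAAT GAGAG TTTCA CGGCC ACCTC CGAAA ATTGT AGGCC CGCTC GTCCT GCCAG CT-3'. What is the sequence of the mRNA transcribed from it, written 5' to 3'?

RNA polymerase reads the template 3'→5' and synthesizes mRNA 5'→3' by base-pairing (A→U, T→A, G↔C). The complement of the template is AGTTACTCTCAAAGTGCCGGTGGAGGCTTTTAACATCCGGGCGAGCAGGACGGTCGA; antiparallel, so 5'→3' the coding strand is AGCTGGCAGGACGAGCGGGCCTACAATTTTCGGAGGTGGCCGTGAAACTCTCATTGA. Replace T with U for the mRNA.

5'-AGCUGGCAGGACGAGCGGGCCUACAAUUUUCGGAGGUGGCCGUGAAACUCUCAUUGA-3'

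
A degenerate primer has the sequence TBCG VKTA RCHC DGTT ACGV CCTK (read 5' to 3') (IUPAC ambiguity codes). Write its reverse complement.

5'-MAGGBCGTAACHGDGYTAMBCGVA-3'

Standard pairs A↔T, G↔C; ambiguity codes pair R↔Y, K↔M, B↔V, D↔H. Complement (AVGCBMATYGDGHCAATGCBGGAM), then reverse for 5'→3'.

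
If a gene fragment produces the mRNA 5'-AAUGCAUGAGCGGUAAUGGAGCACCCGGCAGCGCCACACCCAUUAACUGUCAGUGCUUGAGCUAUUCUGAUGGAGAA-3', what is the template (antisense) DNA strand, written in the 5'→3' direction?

Replace U with T to get the coding DNA strand: AATGCATGAGCGGTAATGGAGCACCCGGCAGCGCCACACCCATTAACTGTCAGTGCTTGAGCTATTCTGATGGAGAA. The template strand is its reverse complement (complement TTACGTACTCGCCATTACCTCGTGGGCCGTCGCGGTGTGGGTAATTGACAGTCACGAACTCGATAAGACTACCTCTT, then reverse).

5'-TTCTCCATCAGAATAGCTCAAGCACTGACAGTTAATGGGTGTGGCGCTGCCGGGTGCTCCATTACCGCTCATGCATT-3'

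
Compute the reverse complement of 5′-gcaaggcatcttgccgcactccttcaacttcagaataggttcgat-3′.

Complement each base (A↔T, G↔C): CGTTCCGTAGAACGGCGTGAGGAAGTTGAAGTCTTATCCAAGCTA. Then reverse.

5'-ATCGAACCTATTCTGAAGTTGAAGGAGTGCGGCAAGATGCCTTGC-3'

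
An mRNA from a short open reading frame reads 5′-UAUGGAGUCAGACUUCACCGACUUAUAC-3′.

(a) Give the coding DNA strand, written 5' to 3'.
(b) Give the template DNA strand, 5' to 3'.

(a) 5'-TATGGAGTCAGACTTCACCGACTTATAC-3'
(b) 5′-GTATAAGTCGGTGAAGTCTGACTCCATA-3′

(a) The coding strand matches the mRNA with U→T.
(b) The template strand is the reverse complement of the coding strand.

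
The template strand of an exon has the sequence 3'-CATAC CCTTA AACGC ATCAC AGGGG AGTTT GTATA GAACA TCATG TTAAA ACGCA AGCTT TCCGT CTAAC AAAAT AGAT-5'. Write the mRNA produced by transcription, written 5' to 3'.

Reading the template 3'→5' as shown, RNA polymerase pairs each base (A→U, T→A, G↔C) to build mRNA 5'→3' directly.

5'-GUAUGGGAAUUUGCGUAGUGUCCCCUCAAACAUAUCUUGUAGUACAAUUUUGCGUUCGAAAGGCAGAUUGUUUUAUCUA-3'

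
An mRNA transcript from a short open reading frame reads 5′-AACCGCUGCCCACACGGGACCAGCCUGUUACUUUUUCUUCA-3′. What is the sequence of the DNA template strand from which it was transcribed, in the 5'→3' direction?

Replace U with T to get the coding DNA strand: AACCGCTGCCCACACGGGACCAGCCTGTTACTTTTTCTTCA. The template strand is its reverse complement (complement TTGGCGACGGGTGTGCCCTGGTCGGACAATGAAAAAGAAGT, then reverse).

5′-TGAAGAAAAAGTAACAGGCTGGTCCCGTGTGGGCAGCGGTT-3′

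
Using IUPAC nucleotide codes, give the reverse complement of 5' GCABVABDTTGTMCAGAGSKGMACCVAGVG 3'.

5'-CBCTBGGTKCMSCTCTGKACAAHVTBVTGC-3'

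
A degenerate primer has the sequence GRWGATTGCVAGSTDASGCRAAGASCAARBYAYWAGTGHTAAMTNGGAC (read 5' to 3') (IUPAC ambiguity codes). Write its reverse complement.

5'-GTCCNAKTTADCACTWRTRVYTTGSTCTTYGCSTHASCTBGCAATCWYC-3'

Standard pairs A↔T, G↔C; ambiguity codes pair R↔Y, M↔K, W↔W, S↔S, B↔V, D↔H, N↔N. Complement (CYWCTAACGBTCSAHTSCGYTTCTSGTTYVRTRWTCACDATTKANCCTG), then reverse for 5'→3'.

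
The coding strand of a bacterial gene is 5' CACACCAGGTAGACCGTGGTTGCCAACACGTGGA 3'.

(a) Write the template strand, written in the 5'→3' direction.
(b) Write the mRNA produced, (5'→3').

(a) The template strand is the reverse complement of the coding strand: complement GTGTGGTCCATCTGGCACCAACGGTTGTGCACCT, then reverse.
(b) mRNA matches the coding strand with T→U.

(a) 5'-TCCACGTGTTGGCAACCACGGTCTACCTGGTGTG-3'
(b) 5'-CACACCAGGUAGACCGUGGUUGCCAACACGUGGA-3'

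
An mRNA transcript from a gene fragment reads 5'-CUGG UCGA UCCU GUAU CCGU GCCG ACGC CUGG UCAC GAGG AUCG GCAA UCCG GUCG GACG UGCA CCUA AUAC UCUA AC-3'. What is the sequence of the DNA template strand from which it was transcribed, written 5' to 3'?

5'-GTTAGAGTATTAGGTGCACGTCCGACCGGATTGCCGATCCTCGTGACCAGGCGTCGGCACGGATACAGGATCGACCAG-3'

Replace U with T to get the coding DNA strand: CTGGTCGATCCTGTATCCGTGCCGACGCCTGGTCACGAGGATCGGCAATCCGGTCGGACGTGCACCTAATACTCTAAC. The template strand is its reverse complement (complement GACCAGCTAGGACATAGGCACGGCTGCGGACCAGTGCTCCTAGCCGTTAGGCCAGCCTGCACGTGGATTATGAGATTG, then reverse).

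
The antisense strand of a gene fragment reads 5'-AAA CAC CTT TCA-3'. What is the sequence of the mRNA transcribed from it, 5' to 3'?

5'-UGAAAGGUGUUU-3'

The mRNA has the sequence of the coding strand (reverse complement of the template) with T→U. Reverse complement of AAACACCTTTCA is TGAAAGGTGTTT; then T→U.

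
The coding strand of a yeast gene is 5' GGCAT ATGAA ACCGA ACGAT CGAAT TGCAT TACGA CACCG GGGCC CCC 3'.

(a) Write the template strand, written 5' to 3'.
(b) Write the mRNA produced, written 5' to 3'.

(a) The template strand is the reverse complement of the coding strand: complement CCGTATACTTTGGCTTGCTAGCTTAACGTAATGCTGTGGCCCCGGGGG, then reverse.
(b) mRNA matches the coding strand with T→U.

(a) 5'-GGGGGCCCCGGTGTCGTAATGCAATTCGATCGTTCGGTTTCATATGCC-3'
(b) 5'-GGCAUAUGAAACCGAACGAUCGAAUUGCAUUACGACACCGGGGCCCCC-3'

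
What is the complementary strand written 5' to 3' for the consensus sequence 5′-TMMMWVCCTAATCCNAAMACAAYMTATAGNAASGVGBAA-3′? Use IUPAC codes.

Standard pairs A↔T, G↔C; ambiguity codes pair Y↔R, M↔K, W↔W, S↔S, B↔V, N↔N. Complement (AKKKWBGGATTAGGNTTKTGTTRKATATCNTTSCBCVTT), then reverse for 5'→3'.

5'-TTVCBCSTTNCTATAKRTTGTKTTNGGATTAGGBWKKKA-3'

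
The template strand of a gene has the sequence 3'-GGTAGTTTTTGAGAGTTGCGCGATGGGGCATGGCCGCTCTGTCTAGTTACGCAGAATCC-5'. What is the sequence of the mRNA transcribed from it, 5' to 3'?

5'-CCAUCAAAAACUCUCAACGCGCUACCCCGUACCGGCGAGACAGAUCAAUGCGUCUUAGG-3'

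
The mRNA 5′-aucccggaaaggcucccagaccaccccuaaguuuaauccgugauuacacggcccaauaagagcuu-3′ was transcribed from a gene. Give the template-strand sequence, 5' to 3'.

Replace U with T to get the coding DNA strand: ATCCCGGAAAGGCTCCCAGACCACCCCTAAGTTTAATCCGTGATTACACGGCCCAATAAGAGCTT. The template strand is its reverse complement (complement TAGGGCCTTTCCGAGGGTCTGGTGGGGATTCAAATTAGGCACTAATGTGCCGGGTTATTCTCGAA, then reverse).

5'-AAGCTCTTATTGGGCCGTGTAATCACGGATTAAACTTAGGGGTGGTCTGGGAGCCTTTCCGGGAT-3'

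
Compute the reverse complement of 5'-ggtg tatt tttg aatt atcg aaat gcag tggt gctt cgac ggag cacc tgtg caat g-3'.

Complement each base (A↔T, G↔C): CCACATAAAAACTTAATAGCTTTACGTCACCACGAAGCTGCCTCGTGGACACGTTAC. Then reverse.

5′-CATTGCACAGGTGCTCCGTCGAAGCACCACTGCATTTCGATAATTCAAAAATACACC-3′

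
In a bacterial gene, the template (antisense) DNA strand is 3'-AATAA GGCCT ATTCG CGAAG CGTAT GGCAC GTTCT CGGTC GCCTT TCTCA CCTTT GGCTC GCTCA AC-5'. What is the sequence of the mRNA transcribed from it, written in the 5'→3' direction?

Reading the template 3'→5' as shown, RNA polymerase pairs each base (A→U, T→A, G↔C) to build mRNA 5'→3' directly.

5'-UUAUUCCGGAUAAGCGCUUCGCAUACCGUGCAAGAGCCAGCGGAAAGAGUGGAAACCGAGCGAGUUG-3'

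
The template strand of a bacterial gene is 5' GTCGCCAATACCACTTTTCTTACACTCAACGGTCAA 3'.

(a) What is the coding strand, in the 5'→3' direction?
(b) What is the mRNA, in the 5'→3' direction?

(a) The coding strand is the reverse complement of the template: complement CAGCGGTTATGGTGAAAAGAATGTGAGTTGCCAGTT, then reverse.
(b) mRNA has the coding-strand sequence with T→U.

(a) 5'-TTGACCGTTGAGTGTAAGAAAAGTGGTATTGGCGAC-3'
(b) 5'-UUGACCGUUGAGUGUAAGAAAAGUGGUAUUGGCGAC-3'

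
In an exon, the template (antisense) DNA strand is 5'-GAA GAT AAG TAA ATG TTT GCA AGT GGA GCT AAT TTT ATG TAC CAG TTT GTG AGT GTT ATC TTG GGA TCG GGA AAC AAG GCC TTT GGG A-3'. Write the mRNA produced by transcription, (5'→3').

RNA polymerase reads the template 3'→5' and synthesizes mRNA 5'→3' by base-pairing (A→U, T→A, G↔C). The complement of the template is CTTCTATTCATTTACAAACGTTCACCTCGATTAAAATACATGGTCAAACACTCACAATAGAACCCTAGCCCTTTGTTCCGGAAACCCT; antiparallel, so 5'→3' the coding strand is TCCCAAAGGCCTTGTTTCCCGATCCCAAGATAACACTCACAAACTGGTACATAAAATTAGCTCCACTTGCAAACATTTACTTATCTTC. Replace T with U for the mRNA.

5'-UCCCAAAGGCCUUGUUUCCCGAUCCCAAGAUAACACUCACAAACUGGUACAUAAAAUUAGCUCCACUUGCAAACAUUUACUUAUCUUC-3'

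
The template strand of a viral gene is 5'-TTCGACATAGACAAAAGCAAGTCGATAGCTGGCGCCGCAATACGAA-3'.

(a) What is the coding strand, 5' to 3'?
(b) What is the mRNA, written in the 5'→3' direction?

(a) 5′-TTCGTATTGCGGCGCCAGCTATCGACTTGCTTTTGTCTATGTCGAA-3′
(b) 5'-UUCGUAUUGCGGCGCCAGCUAUCGACUUGCUUUUGUCUAUGUCGAA-3'

(a) The coding strand is the reverse complement of the template: complement AAGCTGTATCTGTTTTCGTTCAGCTATCGACCGCGGCGTTATGCTT, then reverse.
(b) mRNA has the coding-strand sequence with T→U.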